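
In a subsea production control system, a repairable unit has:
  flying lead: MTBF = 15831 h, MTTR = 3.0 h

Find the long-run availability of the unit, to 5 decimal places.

0.99981

A(flying lead) = MTBF/(MTBF+MTTR) = 15831/(15831+3.0) = 0.99981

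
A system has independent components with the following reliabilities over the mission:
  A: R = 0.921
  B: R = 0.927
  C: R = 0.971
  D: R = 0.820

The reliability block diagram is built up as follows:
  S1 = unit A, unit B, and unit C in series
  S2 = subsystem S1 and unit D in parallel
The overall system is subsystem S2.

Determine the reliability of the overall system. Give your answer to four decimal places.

0.9692

Series (A, B, and C): 0.921000 × 0.927000 × 0.971000 = 0.829008
Parallel ([0.829008] and D): 1 − (1 − 0.829008)(1 − 0.820000) = 0.9692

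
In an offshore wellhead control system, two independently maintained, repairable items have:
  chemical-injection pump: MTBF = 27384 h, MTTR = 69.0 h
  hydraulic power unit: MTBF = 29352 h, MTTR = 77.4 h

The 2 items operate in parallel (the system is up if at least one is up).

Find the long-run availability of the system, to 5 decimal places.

0.99999

A(chemical-injection pump) = MTBF/(MTBF+MTTR) = 27384/(27384+69.0) = 0.997487
A(hydraulic power unit) = MTBF/(MTBF+MTTR) = 29352/(29352+77.4) = 0.997370
Parallel availability: 1 − (1 − 0.997487)(1 − 0.997370) = 0.99999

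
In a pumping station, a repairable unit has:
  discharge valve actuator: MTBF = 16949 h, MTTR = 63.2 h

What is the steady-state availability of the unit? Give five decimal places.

0.99629

A(discharge valve actuator) = MTBF/(MTBF+MTTR) = 16949/(16949+63.2) = 0.99629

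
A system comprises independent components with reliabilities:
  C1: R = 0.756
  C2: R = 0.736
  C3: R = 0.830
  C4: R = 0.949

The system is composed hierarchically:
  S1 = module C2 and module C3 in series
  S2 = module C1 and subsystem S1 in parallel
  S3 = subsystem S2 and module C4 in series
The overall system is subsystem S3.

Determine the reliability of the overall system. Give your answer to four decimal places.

Series (C2 and C3): 0.736000 × 0.830000 = 0.610880
Parallel (C1 and [0.610880]): 1 − (1 − 0.756000)(1 − 0.610880) = 0.905055
Series ([0.905055] and C4): 0.905055 × 0.949000 = 0.8589

0.8589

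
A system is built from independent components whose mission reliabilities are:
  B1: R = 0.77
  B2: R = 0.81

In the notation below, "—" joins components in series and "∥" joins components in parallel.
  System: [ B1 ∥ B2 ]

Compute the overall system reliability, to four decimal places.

0.9563

Parallel (B1 and B2): 1 − (1 − 0.770000)(1 − 0.810000) = 0.9563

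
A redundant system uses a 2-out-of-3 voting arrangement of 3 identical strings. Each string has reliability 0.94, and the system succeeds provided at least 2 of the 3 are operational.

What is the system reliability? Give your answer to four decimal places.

R = Σ_{i=2}^{3} C(3,i) p^i (1−p)^{3−i} with p = 0.94
C(3,2)·0.94^2·0.06^1 = 0.159048
C(3,3)·0.94^3·0.06^0 = 0.830584
Sum = 0.9896

0.9896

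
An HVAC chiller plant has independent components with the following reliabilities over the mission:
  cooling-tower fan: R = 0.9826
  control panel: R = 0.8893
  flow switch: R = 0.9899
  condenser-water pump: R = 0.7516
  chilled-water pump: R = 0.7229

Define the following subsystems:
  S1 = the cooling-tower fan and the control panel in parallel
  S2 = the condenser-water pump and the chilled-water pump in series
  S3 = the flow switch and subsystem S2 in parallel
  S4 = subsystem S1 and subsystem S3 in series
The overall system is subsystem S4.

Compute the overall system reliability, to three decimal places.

0.993

Parallel (cooling-tower fan and control panel): 1 − (1 − 0.98260)(1 − 0.88930) = 0.99807
Series (condenser-water pump and chilled-water pump): 0.75160 × 0.72290 = 0.54333
Parallel (flow switch and [0.54333]): 1 − (1 − 0.98990)(1 − 0.54333) = 0.99539
Series ([0.99807] and [0.99539]): 0.99807 × 0.99539 = 0.993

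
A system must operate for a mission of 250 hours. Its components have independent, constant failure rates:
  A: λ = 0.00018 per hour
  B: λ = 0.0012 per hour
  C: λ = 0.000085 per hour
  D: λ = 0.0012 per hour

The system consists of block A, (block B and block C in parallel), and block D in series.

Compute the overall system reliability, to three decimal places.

R(A) = exp(−0.00018 × 250) = 0.95600
R(B) = exp(−0.0012 × 250) = 0.74082
R(C) = exp(−0.000085 × 250) = 0.97897
R(D) = exp(−0.0012 × 250) = 0.74082
Parallel (B and C): 1 − (1 − 0.74082)(1 − 0.97897) = 0.99455
Series (A, [0.99455], and D): 0.95600 × 0.99455 × 0.74082 = 0.704

0.704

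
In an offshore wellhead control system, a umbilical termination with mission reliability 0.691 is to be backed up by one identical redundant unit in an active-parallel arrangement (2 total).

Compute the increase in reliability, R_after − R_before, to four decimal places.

R_before = 0.691
R_after = 1 − (1 − 0.691)^2 = 0.9045
ΔR = 0.9045 − 0.691 = 0.2135

0.2135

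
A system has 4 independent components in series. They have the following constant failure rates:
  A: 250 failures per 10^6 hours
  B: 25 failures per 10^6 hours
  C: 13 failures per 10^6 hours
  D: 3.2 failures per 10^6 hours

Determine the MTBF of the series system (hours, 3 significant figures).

Series of exponential components: λ_sys = Σ λ_i
λ_sys = 0.00025 + 0.000025 + 0.000013 + 0.0000032 = 2.9120e-04 /h
MTBF = 1 / λ_sys = 3430 h

3430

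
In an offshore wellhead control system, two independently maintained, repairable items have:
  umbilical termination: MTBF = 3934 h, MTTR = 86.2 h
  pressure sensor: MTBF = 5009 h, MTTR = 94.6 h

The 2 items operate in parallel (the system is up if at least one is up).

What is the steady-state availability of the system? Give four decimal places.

A(umbilical termination) = MTBF/(MTBF+MTTR) = 3934/(3934+86.2) = 0.978558
A(pressure sensor) = MTBF/(MTBF+MTTR) = 5009/(5009+94.6) = 0.981464
Parallel availability: 1 − (1 − 0.978558)(1 − 0.981464) = 0.9996

0.9996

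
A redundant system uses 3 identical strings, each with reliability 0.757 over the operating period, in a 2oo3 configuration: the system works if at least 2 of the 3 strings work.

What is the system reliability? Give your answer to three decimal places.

R = Σ_{i=2}^{3} C(3,i) p^i (1−p)^{3−i} with p = 0.757
C(3,2)·0.757^2·0.243^1 = 0.41775
C(3,3)·0.757^3·0.243^0 = 0.43380
Sum = 0.852

0.852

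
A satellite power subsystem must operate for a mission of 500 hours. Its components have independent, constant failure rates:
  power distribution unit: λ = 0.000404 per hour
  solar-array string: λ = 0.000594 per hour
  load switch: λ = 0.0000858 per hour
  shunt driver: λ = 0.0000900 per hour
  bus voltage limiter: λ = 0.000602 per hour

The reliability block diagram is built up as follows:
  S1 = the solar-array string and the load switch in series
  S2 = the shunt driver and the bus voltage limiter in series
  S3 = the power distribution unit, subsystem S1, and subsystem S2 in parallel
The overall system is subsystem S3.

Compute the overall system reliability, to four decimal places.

R(power distribution unit) = exp(−0.000404 × 500) = 0.817095
R(solar-array string) = exp(−0.000594 × 500) = 0.743044
R(load switch) = exp(−0.0000858 × 500) = 0.958007
R(shunt driver) = exp(−0.0000900 × 500) = 0.955997
R(bus voltage limiter) = exp(−0.000602 × 500) = 0.740078
Series (solar-array string and load switch): 0.743044 × 0.958007 = 0.711841
Series (shunt driver and bus voltage limiter): 0.955997 × 0.740078 = 0.707512
Parallel (power distribution unit, [0.711841], and [0.707512]): 1 − (1 − 0.817095)(1 − 0.711841)(1 − 0.707512) = 0.9846

0.9846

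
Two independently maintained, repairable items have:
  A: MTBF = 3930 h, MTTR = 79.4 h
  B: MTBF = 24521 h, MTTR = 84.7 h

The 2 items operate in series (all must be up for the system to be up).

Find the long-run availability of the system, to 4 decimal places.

0.9768

A(A) = MTBF/(MTBF+MTTR) = 3930/(3930+79.4) = 0.980197
A(B) = MTBF/(MTBF+MTTR) = 24521/(24521+84.7) = 0.996558
Series availability: 0.980197 × 0.996558 = 0.9768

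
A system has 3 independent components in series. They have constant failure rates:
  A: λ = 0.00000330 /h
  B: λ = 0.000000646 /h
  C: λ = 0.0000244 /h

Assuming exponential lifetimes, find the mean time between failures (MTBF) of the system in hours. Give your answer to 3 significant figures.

Series of exponential components: λ_sys = Σ λ_i
λ_sys = 0.00000330 + 0.000000646 + 0.0000244 = 2.8346e-05 /h
MTBF = 1 / λ_sys = 35300 h

35300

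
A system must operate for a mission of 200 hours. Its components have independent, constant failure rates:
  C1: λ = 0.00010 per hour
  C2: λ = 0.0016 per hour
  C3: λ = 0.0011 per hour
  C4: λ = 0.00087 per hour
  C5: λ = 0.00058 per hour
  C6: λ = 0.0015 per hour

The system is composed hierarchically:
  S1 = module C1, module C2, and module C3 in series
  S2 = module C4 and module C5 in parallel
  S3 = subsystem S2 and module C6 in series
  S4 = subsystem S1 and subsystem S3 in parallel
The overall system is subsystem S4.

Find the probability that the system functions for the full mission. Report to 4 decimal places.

R(C1) = exp(−0.00010 × 200) = 0.980199
R(C2) = exp(−0.0016 × 200) = 0.726149
R(C3) = exp(−0.0011 × 200) = 0.802519
R(C4) = exp(−0.00087 × 200) = 0.840297
R(C5) = exp(−0.00058 × 200) = 0.890475
R(C6) = exp(−0.0015 × 200) = 0.740818
Series (C1, C2, and C3): 0.980199 × 0.726149 × 0.802519 = 0.571209
Parallel (C4 and C5): 1 − (1 − 0.840297)(1 − 0.890475) = 0.982509
Series ([0.982509] and C6): 0.982509 × 0.740818 = 0.727860
Parallel ([0.571209] and [0.727860]): 1 − (1 − 0.571209)(1 − 0.727860) = 0.8833

0.8833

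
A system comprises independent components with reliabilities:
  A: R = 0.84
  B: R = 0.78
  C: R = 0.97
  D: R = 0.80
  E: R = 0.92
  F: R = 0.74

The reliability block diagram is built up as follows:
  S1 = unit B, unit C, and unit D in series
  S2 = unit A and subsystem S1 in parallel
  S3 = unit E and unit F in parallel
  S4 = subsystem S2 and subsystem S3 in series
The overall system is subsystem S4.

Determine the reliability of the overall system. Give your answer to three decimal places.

0.917

Series (B, C, and D): 0.78000 × 0.97000 × 0.80000 = 0.60528
Parallel (A and [0.60528]): 1 − (1 − 0.84000)(1 − 0.60528) = 0.93684
Parallel (E and F): 1 − (1 − 0.92000)(1 − 0.74000) = 0.97920
Series ([0.93684] and [0.97920]): 0.93684 × 0.97920 = 0.917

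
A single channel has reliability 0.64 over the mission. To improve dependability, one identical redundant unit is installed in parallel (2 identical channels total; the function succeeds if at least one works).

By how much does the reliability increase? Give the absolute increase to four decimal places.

R_before = 0.64
R_after = 1 − (1 − 0.64)^2 = 0.8704
ΔR = 0.8704 − 0.64 = 0.2304

0.2304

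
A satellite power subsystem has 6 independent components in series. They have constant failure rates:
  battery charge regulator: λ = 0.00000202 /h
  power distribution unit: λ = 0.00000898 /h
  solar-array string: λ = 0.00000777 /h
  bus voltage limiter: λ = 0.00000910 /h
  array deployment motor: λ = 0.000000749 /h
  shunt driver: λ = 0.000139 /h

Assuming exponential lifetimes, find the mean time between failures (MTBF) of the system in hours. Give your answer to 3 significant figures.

5970

Series of exponential components: λ_sys = Σ λ_i
λ_sys = 0.00000202 + 0.00000898 + 0.00000777 + 0.00000910 + 0.000000749 + 0.000139 = 1.6762e-04 /h
MTBF = 1 / λ_sys = 5970 h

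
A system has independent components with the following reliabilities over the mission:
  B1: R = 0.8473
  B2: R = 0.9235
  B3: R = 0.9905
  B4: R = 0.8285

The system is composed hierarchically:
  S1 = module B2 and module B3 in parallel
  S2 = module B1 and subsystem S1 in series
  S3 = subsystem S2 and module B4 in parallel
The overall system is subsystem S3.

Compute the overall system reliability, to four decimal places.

Parallel (B2 and B3): 1 − (1 − 0.923500)(1 − 0.990500) = 0.999273
Series (B1 and [0.999273]): 0.847300 × 0.999273 = 0.846684
Parallel ([0.846684] and B4): 1 − (1 − 0.846684)(1 − 0.828500) = 0.9737

0.9737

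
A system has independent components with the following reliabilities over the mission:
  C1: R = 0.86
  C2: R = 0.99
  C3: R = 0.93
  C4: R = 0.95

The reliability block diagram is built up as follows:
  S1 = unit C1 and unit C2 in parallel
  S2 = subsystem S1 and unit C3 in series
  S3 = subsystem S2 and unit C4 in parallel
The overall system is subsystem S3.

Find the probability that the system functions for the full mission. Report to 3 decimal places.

Parallel (C1 and C2): 1 − (1 − 0.86000)(1 − 0.99000) = 0.99860
Series ([0.99860] and C3): 0.99860 × 0.93000 = 0.92870
Parallel ([0.92870] and C4): 1 − (1 − 0.92870)(1 − 0.95000) = 0.996

0.996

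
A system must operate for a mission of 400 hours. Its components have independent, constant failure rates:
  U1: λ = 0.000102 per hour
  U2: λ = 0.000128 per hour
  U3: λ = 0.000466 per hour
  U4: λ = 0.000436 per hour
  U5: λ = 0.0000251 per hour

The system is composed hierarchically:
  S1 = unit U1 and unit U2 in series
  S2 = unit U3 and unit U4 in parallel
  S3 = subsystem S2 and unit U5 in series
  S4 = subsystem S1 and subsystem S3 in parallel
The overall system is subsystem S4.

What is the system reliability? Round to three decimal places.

R(U1) = exp(−0.000102 × 400) = 0.96002
R(U2) = exp(−0.000128 × 400) = 0.95009
R(U3) = exp(−0.000466 × 400) = 0.82994
R(U4) = exp(−0.000436 × 400) = 0.83996
R(U5) = exp(−0.0000251 × 400) = 0.99001
Series (U1 and U2): 0.96002 × 0.95009 = 0.91211
Parallel (U3 and U4): 1 − (1 − 0.82994)(1 − 0.83996) = 0.97278
Series ([0.97278] and U5): 0.97278 × 0.99001 = 0.96306
Parallel ([0.91211] and [0.96306]): 1 − (1 − 0.91211)(1 − 0.96306) = 0.997

0.997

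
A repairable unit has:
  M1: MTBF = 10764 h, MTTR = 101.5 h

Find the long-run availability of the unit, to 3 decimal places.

A(M1) = MTBF/(MTBF+MTTR) = 10764/(10764+101.5) = 0.991

0.991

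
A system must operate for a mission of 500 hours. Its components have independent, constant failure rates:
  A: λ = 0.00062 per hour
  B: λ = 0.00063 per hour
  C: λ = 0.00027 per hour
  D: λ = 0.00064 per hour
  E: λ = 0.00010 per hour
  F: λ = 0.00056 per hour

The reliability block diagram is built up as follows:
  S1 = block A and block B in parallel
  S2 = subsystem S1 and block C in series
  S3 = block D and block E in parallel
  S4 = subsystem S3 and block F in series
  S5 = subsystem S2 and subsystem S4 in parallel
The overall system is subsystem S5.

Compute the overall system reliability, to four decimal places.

0.9519

R(A) = exp(−0.00062 × 500) = 0.733447
R(B) = exp(−0.00063 × 500) = 0.729789
R(C) = exp(−0.00027 × 500) = 0.873716
R(D) = exp(−0.00064 × 500) = 0.726149
R(E) = exp(−0.00010 × 500) = 0.951229
R(F) = exp(−0.00056 × 500) = 0.755784
Parallel (A and B): 1 − (1 − 0.733447)(1 − 0.729789) = 0.927974
Series ([0.927974] and C): 0.927974 × 0.873716 = 0.810786
Parallel (D and E): 1 − (1 − 0.726149)(1 − 0.951229) = 0.986644
Series ([0.986644] and F): 0.986644 × 0.755784 = 0.745690
Parallel ([0.810786] and [0.745690]): 1 − (1 − 0.810786)(1 − 0.745690) = 0.9519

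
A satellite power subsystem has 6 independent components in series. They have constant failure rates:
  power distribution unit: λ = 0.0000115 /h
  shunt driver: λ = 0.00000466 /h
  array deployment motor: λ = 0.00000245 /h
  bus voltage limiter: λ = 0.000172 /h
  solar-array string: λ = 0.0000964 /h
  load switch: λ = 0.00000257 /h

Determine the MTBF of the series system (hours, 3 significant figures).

3450

Series of exponential components: λ_sys = Σ λ_i
λ_sys = 0.0000115 + 0.00000466 + 0.00000245 + 0.000172 + 0.0000964 + 0.00000257 = 2.8958e-04 /h
MTBF = 1 / λ_sys = 3450 h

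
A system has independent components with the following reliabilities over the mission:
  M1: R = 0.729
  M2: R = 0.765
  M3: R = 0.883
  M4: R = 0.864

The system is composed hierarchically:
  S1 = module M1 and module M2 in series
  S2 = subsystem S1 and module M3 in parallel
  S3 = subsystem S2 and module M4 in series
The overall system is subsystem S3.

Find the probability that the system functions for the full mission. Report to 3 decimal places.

Series (M1 and M2): 0.72900 × 0.76500 = 0.55769
Parallel ([0.55769] and M3): 1 − (1 − 0.55769)(1 − 0.88300) = 0.94825
Series ([0.94825] and M4): 0.94825 × 0.86400 = 0.819

0.819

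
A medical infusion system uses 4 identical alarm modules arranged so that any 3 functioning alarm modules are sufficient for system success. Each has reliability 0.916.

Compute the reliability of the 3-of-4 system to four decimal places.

R = Σ_{i=3}^{4} C(4,i) p^i (1−p)^{4−i} with p = 0.916
C(4,3)·0.916^3·0.084^1 = 0.258241
C(4,4)·0.916^4·0.084^0 = 0.704015
Sum = 0.9623

0.9623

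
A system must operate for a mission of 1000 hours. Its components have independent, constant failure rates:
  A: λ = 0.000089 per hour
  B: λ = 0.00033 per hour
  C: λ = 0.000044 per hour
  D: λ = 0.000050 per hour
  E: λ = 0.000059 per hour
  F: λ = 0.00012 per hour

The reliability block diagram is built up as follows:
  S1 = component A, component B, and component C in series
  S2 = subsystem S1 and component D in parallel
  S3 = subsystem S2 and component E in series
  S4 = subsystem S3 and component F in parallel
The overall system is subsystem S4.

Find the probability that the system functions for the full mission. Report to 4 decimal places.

0.9916

R(A) = exp(−0.000089 × 1000) = 0.914846
R(B) = exp(−0.00033 × 1000) = 0.718924
R(C) = exp(−0.000044 × 1000) = 0.956954
R(D) = exp(−0.000050 × 1000) = 0.951229
R(E) = exp(−0.000059 × 1000) = 0.942707
R(F) = exp(−0.00012 × 1000) = 0.886920
Series (A, B, and C): 0.914846 × 0.718924 × 0.956954 = 0.629393
Parallel ([0.629393] and D): 1 − (1 − 0.629393)(1 − 0.951229) = 0.981925
Series ([0.981925] and E): 0.981925 × 0.942707 = 0.925668
Parallel ([0.925668] and F): 1 − (1 − 0.925668)(1 − 0.886920) = 0.9916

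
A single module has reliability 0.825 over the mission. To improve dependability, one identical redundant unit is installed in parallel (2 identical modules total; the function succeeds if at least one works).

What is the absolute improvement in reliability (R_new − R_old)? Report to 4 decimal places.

0.1444

R_before = 0.825
R_after = 1 − (1 − 0.825)^2 = 0.9694
ΔR = 0.9694 − 0.825 = 0.1444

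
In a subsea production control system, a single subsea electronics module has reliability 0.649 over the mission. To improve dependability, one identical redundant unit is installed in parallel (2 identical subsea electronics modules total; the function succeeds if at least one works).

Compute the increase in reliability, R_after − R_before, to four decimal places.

R_before = 0.649
R_after = 1 − (1 − 0.649)^2 = 0.8768
ΔR = 0.8768 − 0.649 = 0.2278

0.2278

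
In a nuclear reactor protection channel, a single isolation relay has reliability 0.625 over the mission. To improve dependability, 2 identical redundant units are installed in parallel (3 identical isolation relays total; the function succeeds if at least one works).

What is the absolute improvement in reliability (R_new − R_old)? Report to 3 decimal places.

R_before = 0.625
R_after = 1 − (1 − 0.625)^3 = 0.947
ΔR = 0.947 − 0.625 = 0.322

0.322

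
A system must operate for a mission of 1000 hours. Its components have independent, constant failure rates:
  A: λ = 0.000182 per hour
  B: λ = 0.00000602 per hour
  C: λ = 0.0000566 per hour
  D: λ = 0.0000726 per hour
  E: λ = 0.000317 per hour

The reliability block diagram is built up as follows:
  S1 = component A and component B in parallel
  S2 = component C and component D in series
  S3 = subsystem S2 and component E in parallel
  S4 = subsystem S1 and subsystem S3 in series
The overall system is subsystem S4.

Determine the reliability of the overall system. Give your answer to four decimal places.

0.9661

R(A) = exp(−0.000182 × 1000) = 0.833601
R(B) = exp(−0.00000602 × 1000) = 0.993998
R(C) = exp(−0.0000566 × 1000) = 0.944972
R(D) = exp(−0.0000726 × 1000) = 0.929973
R(E) = exp(−0.000317 × 1000) = 0.728331
Parallel (A and B): 1 − (1 − 0.833601)(1 − 0.993998) = 0.999001
Series (C and D): 0.944972 × 0.929973 = 0.878798
Parallel ([0.878798] and E): 1 − (1 − 0.878798)(1 − 0.728331) = 0.967073
Series ([0.999001] and [0.967073]): 0.999001 × 0.967073 = 0.9661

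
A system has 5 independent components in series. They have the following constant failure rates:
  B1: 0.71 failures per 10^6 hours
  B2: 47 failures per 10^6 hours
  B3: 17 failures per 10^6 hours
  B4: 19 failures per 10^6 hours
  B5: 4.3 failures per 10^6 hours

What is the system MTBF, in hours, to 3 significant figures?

11400

Series of exponential components: λ_sys = Σ λ_i
λ_sys = 0.00000071 + 0.000047 + 0.000017 + 0.000019 + 0.0000043 = 8.8010e-05 /h
MTBF = 1 / λ_sys = 11400 h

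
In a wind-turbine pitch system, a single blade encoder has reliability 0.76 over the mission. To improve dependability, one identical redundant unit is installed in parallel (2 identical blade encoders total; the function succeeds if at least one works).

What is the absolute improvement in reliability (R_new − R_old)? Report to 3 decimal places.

0.182

R_before = 0.76
R_after = 1 − (1 − 0.76)^2 = 0.942
ΔR = 0.942 − 0.76 = 0.182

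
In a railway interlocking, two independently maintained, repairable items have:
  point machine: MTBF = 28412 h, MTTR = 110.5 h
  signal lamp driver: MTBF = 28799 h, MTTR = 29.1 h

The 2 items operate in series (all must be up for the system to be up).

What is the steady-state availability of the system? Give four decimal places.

0.9951

A(point machine) = MTBF/(MTBF+MTTR) = 28412/(28412+110.5) = 0.996126
A(signal lamp driver) = MTBF/(MTBF+MTTR) = 28799/(28799+29.1) = 0.998991
Series availability: 0.996126 × 0.998991 = 0.9951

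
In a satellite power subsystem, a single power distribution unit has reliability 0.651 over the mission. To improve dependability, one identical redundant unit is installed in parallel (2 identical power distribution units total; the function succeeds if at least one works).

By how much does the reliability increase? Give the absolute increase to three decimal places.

R_before = 0.651
R_after = 1 − (1 − 0.651)^2 = 0.878
ΔR = 0.878 − 0.651 = 0.227

0.227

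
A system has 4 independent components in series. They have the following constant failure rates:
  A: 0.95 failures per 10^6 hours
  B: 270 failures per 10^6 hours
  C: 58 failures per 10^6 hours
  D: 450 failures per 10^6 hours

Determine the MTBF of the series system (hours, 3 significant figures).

1280

Series of exponential components: λ_sys = Σ λ_i
λ_sys = 0.00000095 + 0.00027 + 0.000058 + 0.00045 = 7.7895e-04 /h
MTBF = 1 / λ_sys = 1280 h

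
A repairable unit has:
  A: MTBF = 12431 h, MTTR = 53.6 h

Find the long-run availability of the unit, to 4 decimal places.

A(A) = MTBF/(MTBF+MTTR) = 12431/(12431+53.6) = 0.9957

0.9957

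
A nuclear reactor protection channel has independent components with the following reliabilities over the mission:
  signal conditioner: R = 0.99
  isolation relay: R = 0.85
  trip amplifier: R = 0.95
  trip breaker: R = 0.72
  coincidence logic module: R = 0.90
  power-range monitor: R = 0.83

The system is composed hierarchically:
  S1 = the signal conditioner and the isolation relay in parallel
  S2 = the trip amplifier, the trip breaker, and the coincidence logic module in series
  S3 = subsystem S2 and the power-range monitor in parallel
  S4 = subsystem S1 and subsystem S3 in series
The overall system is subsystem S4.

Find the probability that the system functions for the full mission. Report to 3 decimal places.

Parallel (signal conditioner and isolation relay): 1 − (1 − 0.99000)(1 − 0.85000) = 0.99850
Series (trip amplifier, trip breaker, and coincidence logic module): 0.95000 × 0.72000 × 0.90000 = 0.61560
Parallel ([0.61560] and power-range monitor): 1 − (1 − 0.61560)(1 − 0.83000) = 0.93465
Series ([0.99850] and [0.93465]): 0.99850 × 0.93465 = 0.933

0.933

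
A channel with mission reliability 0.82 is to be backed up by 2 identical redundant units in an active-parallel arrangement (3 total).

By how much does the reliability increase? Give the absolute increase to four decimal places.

0.1742

R_before = 0.82
R_after = 1 − (1 − 0.82)^3 = 0.9942
ΔR = 0.9942 − 0.82 = 0.1742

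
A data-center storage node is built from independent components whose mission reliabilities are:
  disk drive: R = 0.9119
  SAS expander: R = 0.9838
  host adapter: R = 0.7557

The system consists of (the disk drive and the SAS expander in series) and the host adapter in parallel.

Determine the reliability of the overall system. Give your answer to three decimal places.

0.975

Series (disk drive and SAS expander): 0.91190 × 0.98380 = 0.89713
Parallel ([0.89713] and host adapter): 1 − (1 − 0.89713)(1 − 0.75570) = 0.975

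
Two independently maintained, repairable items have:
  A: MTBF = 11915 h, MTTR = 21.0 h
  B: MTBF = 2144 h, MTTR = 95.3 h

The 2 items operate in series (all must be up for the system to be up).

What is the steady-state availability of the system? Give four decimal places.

A(A) = MTBF/(MTBF+MTTR) = 11915/(11915+21.0) = 0.998241
A(B) = MTBF/(MTBF+MTTR) = 2144/(2144+95.3) = 0.957442
Series availability: 0.998241 × 0.957442 = 0.9558

0.9558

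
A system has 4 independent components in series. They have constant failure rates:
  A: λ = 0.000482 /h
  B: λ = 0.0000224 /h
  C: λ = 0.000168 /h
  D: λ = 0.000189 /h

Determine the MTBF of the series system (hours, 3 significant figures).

1160

Series of exponential components: λ_sys = Σ λ_i
λ_sys = 0.000482 + 0.0000224 + 0.000168 + 0.000189 = 8.6140e-04 /h
MTBF = 1 / λ_sys = 1160 h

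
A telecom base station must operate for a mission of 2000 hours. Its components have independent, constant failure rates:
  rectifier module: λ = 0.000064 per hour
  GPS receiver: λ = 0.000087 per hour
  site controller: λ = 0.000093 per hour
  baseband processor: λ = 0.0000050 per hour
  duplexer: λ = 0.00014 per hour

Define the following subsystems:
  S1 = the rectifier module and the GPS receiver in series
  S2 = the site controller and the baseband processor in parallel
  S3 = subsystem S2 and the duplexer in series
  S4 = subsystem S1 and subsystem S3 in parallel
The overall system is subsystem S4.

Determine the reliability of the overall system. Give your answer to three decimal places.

0.936

R(rectifier module) = exp(−0.000064 × 2000) = 0.87985
R(GPS receiver) = exp(−0.000087 × 2000) = 0.84030
R(site controller) = exp(−0.000093 × 2000) = 0.83027
R(baseband processor) = exp(−0.0000050 × 2000) = 0.99005
R(duplexer) = exp(−0.00014 × 2000) = 0.75578
Series (rectifier module and GPS receiver): 0.87985 × 0.84030 = 0.73934
Parallel (site controller and baseband processor): 1 − (1 − 0.83027)(1 − 0.99005) = 0.99831
Series ([0.99831] and duplexer): 0.99831 × 0.75578 = 0.75450
Parallel ([0.73934] and [0.75450]): 1 − (1 − 0.73934)(1 − 0.75450) = 0.936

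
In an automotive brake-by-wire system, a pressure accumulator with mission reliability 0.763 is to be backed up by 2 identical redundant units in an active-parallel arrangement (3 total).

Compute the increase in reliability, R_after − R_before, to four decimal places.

0.2237

R_before = 0.763
R_after = 1 − (1 − 0.763)^3 = 0.9867
ΔR = 0.9867 − 0.763 = 0.2237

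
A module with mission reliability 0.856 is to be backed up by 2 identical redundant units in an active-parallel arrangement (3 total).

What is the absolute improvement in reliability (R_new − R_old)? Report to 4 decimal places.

R_before = 0.856
R_after = 1 − (1 − 0.856)^3 = 0.9970
ΔR = 0.9970 − 0.856 = 0.1410

0.1410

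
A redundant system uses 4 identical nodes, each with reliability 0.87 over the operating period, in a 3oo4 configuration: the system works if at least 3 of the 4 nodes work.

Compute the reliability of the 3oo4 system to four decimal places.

R = Σ_{i=3}^{4} C(4,i) p^i (1−p)^{4−i} with p = 0.87
C(4,3)·0.87^3·0.13^1 = 0.342422
C(4,4)·0.87^4·0.13^0 = 0.572898
Sum = 0.9153

0.9153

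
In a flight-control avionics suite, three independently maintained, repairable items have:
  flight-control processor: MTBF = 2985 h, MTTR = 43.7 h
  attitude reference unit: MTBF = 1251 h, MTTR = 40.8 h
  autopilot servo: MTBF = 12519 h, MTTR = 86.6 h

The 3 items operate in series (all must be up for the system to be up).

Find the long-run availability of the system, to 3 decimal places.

0.948

A(flight-control processor) = MTBF/(MTBF+MTTR) = 2985/(2985+43.7) = 0.985571
A(attitude reference unit) = MTBF/(MTBF+MTTR) = 1251/(1251+40.8) = 0.968416
A(autopilot servo) = MTBF/(MTBF+MTTR) = 12519/(12519+86.6) = 0.993130
Series availability: 0.985571 × 0.968416 × 0.993130 = 0.948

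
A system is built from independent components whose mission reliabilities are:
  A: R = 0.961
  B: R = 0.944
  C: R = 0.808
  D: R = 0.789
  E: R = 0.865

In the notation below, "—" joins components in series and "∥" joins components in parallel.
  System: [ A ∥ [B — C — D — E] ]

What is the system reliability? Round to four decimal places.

Series (B, C, D, and E): 0.944000 × 0.808000 × 0.789000 × 0.865000 = 0.520567
Parallel (A and [0.520567]): 1 − (1 − 0.961000)(1 − 0.520567) = 0.9813

0.9813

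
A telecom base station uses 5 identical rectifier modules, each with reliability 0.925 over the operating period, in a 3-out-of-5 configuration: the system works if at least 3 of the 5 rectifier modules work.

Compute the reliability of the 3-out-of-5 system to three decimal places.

R = Σ_{i=3}^{5} C(5,i) p^i (1−p)^{5−i} with p = 0.925
C(5,3)·0.925^3·0.075^2 = 0.04452
C(5,4)·0.925^4·0.075^1 = 0.27454
C(5,5)·0.925^5·0.075^0 = 0.67719
Sum = 0.996

0.996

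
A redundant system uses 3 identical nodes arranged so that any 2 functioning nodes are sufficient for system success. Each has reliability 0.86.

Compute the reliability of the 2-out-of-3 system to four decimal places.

R = Σ_{i=2}^{3} C(3,i) p^i (1−p)^{3−i} with p = 0.86
C(3,2)·0.86^2·0.14^1 = 0.310632
C(3,3)·0.86^3·0.14^0 = 0.636056
Sum = 0.9467

0.9467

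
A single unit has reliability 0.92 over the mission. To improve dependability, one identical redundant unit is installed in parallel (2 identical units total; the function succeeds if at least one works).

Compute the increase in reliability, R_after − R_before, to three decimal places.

R_before = 0.92
R_after = 1 − (1 − 0.92)^2 = 0.994
ΔR = 0.994 − 0.92 = 0.074

0.074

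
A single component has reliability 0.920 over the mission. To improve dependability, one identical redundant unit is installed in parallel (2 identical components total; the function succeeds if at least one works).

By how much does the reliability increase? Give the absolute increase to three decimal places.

R_before = 0.920
R_after = 1 − (1 − 0.920)^2 = 0.994
ΔR = 0.994 − 0.920 = 0.074

0.074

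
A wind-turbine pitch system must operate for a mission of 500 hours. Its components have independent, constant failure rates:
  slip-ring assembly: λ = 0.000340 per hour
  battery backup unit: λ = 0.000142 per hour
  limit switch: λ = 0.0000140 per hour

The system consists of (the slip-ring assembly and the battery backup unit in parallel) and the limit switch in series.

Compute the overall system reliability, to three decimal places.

R(slip-ring assembly) = exp(−0.000340 × 500) = 0.84366
R(battery backup unit) = exp(−0.000142 × 500) = 0.93146
R(limit switch) = exp(−0.0000140 × 500) = 0.99302
Parallel (slip-ring assembly and battery backup unit): 1 − (1 − 0.84366)(1 − 0.93146) = 0.98928
Series ([0.98928] and limit switch): 0.98928 × 0.99302 = 0.982

0.982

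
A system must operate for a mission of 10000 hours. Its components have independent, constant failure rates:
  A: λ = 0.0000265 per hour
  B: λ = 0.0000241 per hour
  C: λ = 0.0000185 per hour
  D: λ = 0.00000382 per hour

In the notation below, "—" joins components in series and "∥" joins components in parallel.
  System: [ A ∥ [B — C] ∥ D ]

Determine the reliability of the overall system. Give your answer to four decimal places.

0.9970

R(A) = exp(−0.0000265 × 10000) = 0.767206
R(B) = exp(−0.0000241 × 10000) = 0.785842
R(C) = exp(−0.0000185 × 10000) = 0.831104
R(D) = exp(−0.00000382 × 10000) = 0.962520
Series (B and C): 0.785842 × 0.831104 = 0.653116
Parallel (A, [0.653116], and D): 1 − (1 − 0.767206)(1 − 0.653116)(1 − 0.962520) = 0.9970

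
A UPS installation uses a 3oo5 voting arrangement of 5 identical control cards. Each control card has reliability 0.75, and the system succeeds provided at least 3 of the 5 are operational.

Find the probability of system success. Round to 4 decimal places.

R = Σ_{i=3}^{5} C(5,i) p^i (1−p)^{5−i} with p = 0.75
C(5,3)·0.75^3·0.25^2 = 0.263672
C(5,4)·0.75^4·0.25^1 = 0.395508
C(5,5)·0.75^5·0.25^0 = 0.237305
Sum = 0.8965

0.8965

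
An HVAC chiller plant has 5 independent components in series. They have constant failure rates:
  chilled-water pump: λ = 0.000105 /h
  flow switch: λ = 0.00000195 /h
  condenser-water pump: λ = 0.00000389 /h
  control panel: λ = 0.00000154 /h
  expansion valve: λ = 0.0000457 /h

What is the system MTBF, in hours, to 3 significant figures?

6330

Series of exponential components: λ_sys = Σ λ_i
λ_sys = 0.000105 + 0.00000195 + 0.00000389 + 0.00000154 + 0.0000457 = 1.5808e-04 /h
MTBF = 1 / λ_sys = 6330 h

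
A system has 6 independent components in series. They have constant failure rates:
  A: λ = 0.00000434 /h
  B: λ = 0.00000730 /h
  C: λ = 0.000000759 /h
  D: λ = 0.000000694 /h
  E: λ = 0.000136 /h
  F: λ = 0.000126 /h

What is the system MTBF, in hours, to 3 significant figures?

Series of exponential components: λ_sys = Σ λ_i
λ_sys = 0.00000434 + 0.00000730 + 0.000000759 + 0.000000694 + 0.000136 + 0.000126 = 2.7509e-04 /h
MTBF = 1 / λ_sys = 3640 h

3640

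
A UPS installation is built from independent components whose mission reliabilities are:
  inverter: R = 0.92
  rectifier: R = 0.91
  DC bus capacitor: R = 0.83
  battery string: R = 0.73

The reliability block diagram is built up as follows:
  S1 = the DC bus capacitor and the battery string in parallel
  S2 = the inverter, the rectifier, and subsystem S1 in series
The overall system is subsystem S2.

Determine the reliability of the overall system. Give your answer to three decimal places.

Parallel (DC bus capacitor and battery string): 1 − (1 − 0.83000)(1 − 0.73000) = 0.95410
Series (inverter, rectifier, and [0.95410]): 0.92000 × 0.91000 × 0.95410 = 0.799

0.799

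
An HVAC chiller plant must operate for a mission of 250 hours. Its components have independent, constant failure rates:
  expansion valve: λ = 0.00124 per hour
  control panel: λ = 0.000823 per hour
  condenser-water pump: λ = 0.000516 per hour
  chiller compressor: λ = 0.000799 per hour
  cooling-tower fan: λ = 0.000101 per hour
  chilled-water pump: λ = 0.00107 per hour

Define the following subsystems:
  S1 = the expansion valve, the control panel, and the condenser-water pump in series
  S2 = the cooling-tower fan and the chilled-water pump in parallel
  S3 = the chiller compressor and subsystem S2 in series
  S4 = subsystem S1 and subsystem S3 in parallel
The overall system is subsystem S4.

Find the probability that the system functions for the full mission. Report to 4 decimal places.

0.9117

R(expansion valve) = exp(−0.00124 × 250) = 0.733447
R(control panel) = exp(−0.000823 × 250) = 0.814037
R(condenser-water pump) = exp(−0.000516 × 250) = 0.878974
R(chiller compressor) = exp(−0.000799 × 250) = 0.818935
R(cooling-tower fan) = exp(−0.000101 × 250) = 0.975066
R(chilled-water pump) = exp(−0.00107 × 250) = 0.765290
Series (expansion valve, control panel, and condenser-water pump): 0.733447 × 0.814037 × 0.878974 = 0.524794
Parallel (cooling-tower fan and chilled-water pump): 1 − (1 − 0.975066)(1 − 0.765290) = 0.994148
Series (chiller compressor and [0.994148]): 0.818935 × 0.994148 = 0.814143
Parallel ([0.524794] and [0.814143]): 1 − (1 − 0.524794)(1 − 0.814143) = 0.9117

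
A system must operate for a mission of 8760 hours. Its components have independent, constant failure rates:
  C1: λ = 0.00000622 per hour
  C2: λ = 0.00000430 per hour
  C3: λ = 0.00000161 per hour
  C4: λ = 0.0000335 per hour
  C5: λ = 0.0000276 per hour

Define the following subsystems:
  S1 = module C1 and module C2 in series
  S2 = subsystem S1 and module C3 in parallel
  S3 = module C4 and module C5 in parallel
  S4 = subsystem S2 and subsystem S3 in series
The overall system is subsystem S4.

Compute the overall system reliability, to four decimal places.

0.9442

R(C1) = exp(−0.00000622 × 8760) = 0.946971
R(C2) = exp(−0.00000430 × 8760) = 0.963033
R(C3) = exp(−0.00000161 × 8760) = 0.985995
R(C4) = exp(−0.0000335 × 8760) = 0.745679
R(C5) = exp(−0.0000276 × 8760) = 0.785232
Series (C1 and C2): 0.946971 × 0.963033 = 0.911964
Parallel ([0.911964] and C3): 1 − (1 − 0.911964)(1 − 0.985995) = 0.998767
Parallel (C4 and C5): 1 − (1 − 0.745679)(1 − 0.785232) = 0.945380
Series ([0.998767] and [0.945380]): 0.998767 × 0.945380 = 0.9442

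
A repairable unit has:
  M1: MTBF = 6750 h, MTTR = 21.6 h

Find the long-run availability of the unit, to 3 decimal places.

A(M1) = MTBF/(MTBF+MTTR) = 6750/(6750+21.6) = 0.997

0.997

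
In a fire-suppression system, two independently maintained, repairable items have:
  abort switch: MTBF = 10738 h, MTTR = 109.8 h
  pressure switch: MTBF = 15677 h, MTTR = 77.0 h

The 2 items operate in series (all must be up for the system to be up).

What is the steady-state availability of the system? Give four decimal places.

0.9850

A(abort switch) = MTBF/(MTBF+MTTR) = 10738/(10738+109.8) = 0.989878
A(pressure switch) = MTBF/(MTBF+MTTR) = 15677/(15677+77.0) = 0.995112
Series availability: 0.989878 × 0.995112 = 0.9850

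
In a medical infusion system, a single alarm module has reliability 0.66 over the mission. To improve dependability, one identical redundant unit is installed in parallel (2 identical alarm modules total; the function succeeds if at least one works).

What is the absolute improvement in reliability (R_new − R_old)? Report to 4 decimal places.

R_before = 0.66
R_after = 1 − (1 − 0.66)^2 = 0.8844
ΔR = 0.8844 − 0.66 = 0.2244

0.2244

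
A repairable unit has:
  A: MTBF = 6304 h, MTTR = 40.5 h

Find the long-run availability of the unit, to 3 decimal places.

0.994

A(A) = MTBF/(MTBF+MTTR) = 6304/(6304+40.5) = 0.994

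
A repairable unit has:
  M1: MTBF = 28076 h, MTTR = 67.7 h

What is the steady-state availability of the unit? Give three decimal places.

0.998

A(M1) = MTBF/(MTBF+MTTR) = 28076/(28076+67.7) = 0.998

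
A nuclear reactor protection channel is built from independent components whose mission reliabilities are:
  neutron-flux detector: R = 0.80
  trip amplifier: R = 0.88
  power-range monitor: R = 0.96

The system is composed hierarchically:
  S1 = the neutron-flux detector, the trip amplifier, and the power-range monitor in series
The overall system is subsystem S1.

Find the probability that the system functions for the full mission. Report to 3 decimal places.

0.676

Series (neutron-flux detector, trip amplifier, and power-range monitor): 0.80000 × 0.88000 × 0.96000 = 0.676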